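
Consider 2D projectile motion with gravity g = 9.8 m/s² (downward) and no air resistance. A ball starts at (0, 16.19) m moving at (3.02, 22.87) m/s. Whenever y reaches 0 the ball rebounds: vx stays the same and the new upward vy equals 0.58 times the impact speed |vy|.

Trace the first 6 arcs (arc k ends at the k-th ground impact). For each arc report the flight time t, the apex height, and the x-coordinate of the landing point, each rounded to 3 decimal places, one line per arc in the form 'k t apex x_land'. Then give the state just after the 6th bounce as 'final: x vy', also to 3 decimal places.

Arc 1: start y=16.190, vy=22.870 → t=5.292, apex=42.876, x_land=15.981, impact vy=-28.989
  bounce: vy ← 0.58·28.989 = 16.814
Arc 2: start y=0.000, vy=16.814 → t=3.431, apex=14.423, x_land=26.344, impact vy=-16.814
  bounce: vy ← 0.58·16.814 = 9.752
Arc 3: start y=0.000, vy=9.752 → t=1.990, apex=4.852, x_land=32.354, impact vy=-9.752
  bounce: vy ← 0.58·9.752 = 5.656
Arc 4: start y=0.000, vy=5.656 → t=1.154, apex=1.632, x_land=35.840, impact vy=-5.656
  bounce: vy ← 0.58·5.656 = 3.281
Arc 5: start y=0.000, vy=3.281 → t=0.669, apex=0.549, x_land=37.862, impact vy=-3.281
  bounce: vy ← 0.58·3.281 = 1.903
Arc 6: start y=0.000, vy=1.903 → t=0.388, apex=0.185, x_land=39.035, impact vy=-1.903
  bounce: vy ← 0.58·1.903 = 1.104

1 5.292 42.876 15.981
2 3.431 14.423 26.344
3 1.990 4.852 32.354
4 1.154 1.632 35.840
5 0.669 0.549 37.862
6 0.388 0.185 39.035
final: 39.035 1.104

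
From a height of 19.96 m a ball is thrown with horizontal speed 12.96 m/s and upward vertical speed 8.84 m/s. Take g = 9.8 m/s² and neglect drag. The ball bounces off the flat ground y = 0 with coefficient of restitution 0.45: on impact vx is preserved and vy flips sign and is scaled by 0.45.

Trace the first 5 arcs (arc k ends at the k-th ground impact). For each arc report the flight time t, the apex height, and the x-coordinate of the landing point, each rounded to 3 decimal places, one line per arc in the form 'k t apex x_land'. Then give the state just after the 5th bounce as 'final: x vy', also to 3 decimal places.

Arc 1: start y=19.960, vy=8.840 → t=3.113, apex=23.947, x_land=40.341, impact vy=-21.665
  bounce: vy ← 0.45·21.665 = 9.749
Arc 2: start y=0.000, vy=9.749 → t=1.990, apex=4.849, x_land=66.126, impact vy=-9.749
  bounce: vy ← 0.45·9.749 = 4.387
Arc 3: start y=0.000, vy=4.387 → t=0.895, apex=0.982, x_land=77.730, impact vy=-4.387
  bounce: vy ← 0.45·4.387 = 1.974
Arc 4: start y=0.000, vy=1.974 → t=0.403, apex=0.199, x_land=82.951, impact vy=-1.974
  bounce: vy ← 0.45·1.974 = 0.888
Arc 5: start y=0.000, vy=0.888 → t=0.181, apex=0.040, x_land=85.301, impact vy=-0.888
  bounce: vy ← 0.45·0.888 = 0.400

1 3.113 23.947 40.341
2 1.990 4.849 66.126
3 0.895 0.982 77.730
4 0.403 0.199 82.951
5 0.181 0.040 85.301
final: 85.301 0.400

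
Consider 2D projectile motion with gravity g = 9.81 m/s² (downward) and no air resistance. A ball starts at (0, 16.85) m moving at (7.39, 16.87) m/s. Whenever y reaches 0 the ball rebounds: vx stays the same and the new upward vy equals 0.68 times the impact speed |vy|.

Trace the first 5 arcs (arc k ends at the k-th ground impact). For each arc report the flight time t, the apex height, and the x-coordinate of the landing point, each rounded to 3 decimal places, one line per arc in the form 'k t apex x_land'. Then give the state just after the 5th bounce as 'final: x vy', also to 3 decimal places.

Arc 1: start y=16.850, vy=16.870 → t=4.248, apex=31.355, x_land=31.393, impact vy=-24.803
  bounce: vy ← 0.68·24.803 = 16.866
Arc 2: start y=0.000, vy=16.866 → t=3.439, apex=14.499, x_land=56.804, impact vy=-16.866
  bounce: vy ← 0.68·16.866 = 11.469
Arc 3: start y=0.000, vy=11.469 → t=2.338, apex=6.704, x_land=74.083, impact vy=-11.469
  bounce: vy ← 0.68·11.469 = 7.799
Arc 4: start y=0.000, vy=7.799 → t=1.590, apex=3.100, x_land=85.833, impact vy=-7.799
  bounce: vy ← 0.68·7.799 = 5.303
Arc 5: start y=0.000, vy=5.303 → t=1.081, apex=1.433, x_land=93.823, impact vy=-5.303
  bounce: vy ← 0.68·5.303 = 3.606

1 4.248 31.355 31.393
2 3.439 14.499 56.804
3 2.338 6.704 74.083
4 1.590 3.100 85.833
5 1.081 1.433 93.823
final: 93.823 3.606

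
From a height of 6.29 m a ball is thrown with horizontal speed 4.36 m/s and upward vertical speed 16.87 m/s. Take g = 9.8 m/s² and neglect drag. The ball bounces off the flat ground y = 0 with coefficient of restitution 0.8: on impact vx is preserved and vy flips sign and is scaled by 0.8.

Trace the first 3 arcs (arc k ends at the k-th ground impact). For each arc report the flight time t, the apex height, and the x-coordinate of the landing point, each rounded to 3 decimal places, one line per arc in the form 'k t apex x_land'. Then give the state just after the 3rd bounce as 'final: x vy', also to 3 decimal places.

1 3.782 20.810 16.491
2 3.297 13.319 30.867
3 2.638 8.524 42.368
final: 42.368 10.340

Arc 1: start y=6.290, vy=16.870 → t=3.782, apex=20.810, x_land=16.491, impact vy=-20.196
  bounce: vy ← 0.8·20.196 = 16.157
Arc 2: start y=0.000, vy=16.157 → t=3.297, apex=13.319, x_land=30.867, impact vy=-16.157
  bounce: vy ← 0.8·16.157 = 12.925
Arc 3: start y=0.000, vy=12.925 → t=2.638, apex=8.524, x_land=42.368, impact vy=-12.925
  bounce: vy ← 0.8·12.925 = 10.340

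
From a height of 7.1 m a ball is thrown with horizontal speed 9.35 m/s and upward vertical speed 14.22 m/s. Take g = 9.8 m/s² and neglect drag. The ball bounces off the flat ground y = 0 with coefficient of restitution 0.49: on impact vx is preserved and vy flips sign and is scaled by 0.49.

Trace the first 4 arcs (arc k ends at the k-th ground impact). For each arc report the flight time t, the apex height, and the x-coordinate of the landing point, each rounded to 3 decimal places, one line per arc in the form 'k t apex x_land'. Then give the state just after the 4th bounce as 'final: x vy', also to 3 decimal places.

1 3.336 17.417 31.195
2 1.848 4.182 48.470
3 0.905 1.004 56.935
4 0.444 0.241 61.083
final: 61.083 1.065

Arc 1: start y=7.100, vy=14.220 → t=3.336, apex=17.417, x_land=31.195, impact vy=-18.476
  bounce: vy ← 0.49·18.476 = 9.053
Arc 2: start y=0.000, vy=9.053 → t=1.848, apex=4.182, x_land=48.470, impact vy=-9.053
  bounce: vy ← 0.49·9.053 = 4.436
Arc 3: start y=0.000, vy=4.436 → t=0.905, apex=1.004, x_land=56.935, impact vy=-4.436
  bounce: vy ← 0.49·4.436 = 2.174
Arc 4: start y=0.000, vy=2.174 → t=0.444, apex=0.241, x_land=61.083, impact vy=-2.174
  bounce: vy ← 0.49·2.174 = 1.065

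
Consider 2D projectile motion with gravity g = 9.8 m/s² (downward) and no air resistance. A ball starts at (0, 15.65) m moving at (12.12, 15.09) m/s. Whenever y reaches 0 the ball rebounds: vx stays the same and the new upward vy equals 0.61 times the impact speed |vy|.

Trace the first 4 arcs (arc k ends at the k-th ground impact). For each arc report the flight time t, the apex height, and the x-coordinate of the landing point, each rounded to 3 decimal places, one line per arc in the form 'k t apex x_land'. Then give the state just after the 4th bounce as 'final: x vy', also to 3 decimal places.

Arc 1: start y=15.650, vy=15.090 → t=3.899, apex=27.268, x_land=47.253, impact vy=-23.118
  bounce: vy ← 0.61·23.118 = 14.102
Arc 2: start y=0.000, vy=14.102 → t=2.878, apex=10.146, x_land=82.134, impact vy=-14.102
  bounce: vy ← 0.61·14.102 = 8.602
Arc 3: start y=0.000, vy=8.602 → t=1.756, apex=3.775, x_land=103.412, impact vy=-8.602
  bounce: vy ← 0.61·8.602 = 5.247
Arc 4: start y=0.000, vy=5.247 → t=1.071, apex=1.405, x_land=116.391, impact vy=-5.247
  bounce: vy ← 0.61·5.247 = 3.201

1 3.899 27.268 47.253
2 2.878 10.146 82.134
3 1.756 3.775 103.412
4 1.071 1.405 116.391
final: 116.391 3.201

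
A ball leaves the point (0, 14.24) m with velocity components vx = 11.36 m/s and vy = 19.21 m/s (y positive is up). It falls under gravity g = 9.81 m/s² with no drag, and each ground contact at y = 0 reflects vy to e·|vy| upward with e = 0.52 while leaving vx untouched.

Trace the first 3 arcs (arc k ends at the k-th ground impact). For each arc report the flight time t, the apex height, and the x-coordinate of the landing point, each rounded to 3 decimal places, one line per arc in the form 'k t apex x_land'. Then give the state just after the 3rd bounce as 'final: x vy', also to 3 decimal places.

Arc 1: start y=14.240, vy=19.210 → t=4.554, apex=33.049, x_land=51.733, impact vy=-25.464
  bounce: vy ← 0.52·25.464 = 13.241
Arc 2: start y=0.000, vy=13.241 → t=2.700, apex=8.936, x_land=82.399, impact vy=-13.241
  bounce: vy ← 0.52·13.241 = 6.885
Arc 3: start y=0.000, vy=6.885 → t=1.404, apex=2.416, x_land=98.346, impact vy=-6.885
  bounce: vy ← 0.52·6.885 = 3.580

1 4.554 33.049 51.733
2 2.700 8.936 82.399
3 1.404 2.416 98.346
final: 98.346 3.580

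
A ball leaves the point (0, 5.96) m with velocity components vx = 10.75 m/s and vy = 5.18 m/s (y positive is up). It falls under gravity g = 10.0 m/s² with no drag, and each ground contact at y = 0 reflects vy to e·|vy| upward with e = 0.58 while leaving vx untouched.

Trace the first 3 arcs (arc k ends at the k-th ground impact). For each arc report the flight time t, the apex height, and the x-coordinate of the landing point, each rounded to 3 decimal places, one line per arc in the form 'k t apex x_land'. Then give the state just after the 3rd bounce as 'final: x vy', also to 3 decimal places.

Arc 1: start y=5.960, vy=5.180 → t=1.726, apex=7.302, x_land=18.559, impact vy=-12.084
  bounce: vy ← 0.58·12.084 = 7.009
Arc 2: start y=0.000, vy=7.009 → t=1.402, apex=2.456, x_land=33.628, impact vy=-7.009
  bounce: vy ← 0.58·7.009 = 4.065
Arc 3: start y=0.000, vy=4.065 → t=0.813, apex=0.826, x_land=42.369, impact vy=-4.065
  bounce: vy ← 0.58·4.065 = 2.358

1 1.726 7.302 18.559
2 1.402 2.456 33.628
3 0.813 0.826 42.369
final: 42.369 2.358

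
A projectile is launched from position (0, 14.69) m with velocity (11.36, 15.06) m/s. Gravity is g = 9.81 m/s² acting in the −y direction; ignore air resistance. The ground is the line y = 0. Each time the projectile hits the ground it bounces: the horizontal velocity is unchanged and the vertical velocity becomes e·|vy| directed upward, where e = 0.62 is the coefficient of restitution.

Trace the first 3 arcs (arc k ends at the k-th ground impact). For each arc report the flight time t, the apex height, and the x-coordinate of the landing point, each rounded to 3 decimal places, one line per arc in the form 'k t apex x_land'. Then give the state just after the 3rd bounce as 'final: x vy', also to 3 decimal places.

1 3.849 26.250 43.719
2 2.869 10.090 76.306
3 1.779 3.879 96.510
final: 96.510 5.409

Arc 1: start y=14.690, vy=15.060 → t=3.849, apex=26.250, x_land=43.719, impact vy=-22.694
  bounce: vy ← 0.62·22.694 = 14.070
Arc 2: start y=0.000, vy=14.070 → t=2.869, apex=10.090, x_land=76.306, impact vy=-14.070
  bounce: vy ← 0.62·14.070 = 8.724
Arc 3: start y=0.000, vy=8.724 → t=1.779, apex=3.879, x_land=96.510, impact vy=-8.724
  bounce: vy ← 0.62·8.724 = 5.409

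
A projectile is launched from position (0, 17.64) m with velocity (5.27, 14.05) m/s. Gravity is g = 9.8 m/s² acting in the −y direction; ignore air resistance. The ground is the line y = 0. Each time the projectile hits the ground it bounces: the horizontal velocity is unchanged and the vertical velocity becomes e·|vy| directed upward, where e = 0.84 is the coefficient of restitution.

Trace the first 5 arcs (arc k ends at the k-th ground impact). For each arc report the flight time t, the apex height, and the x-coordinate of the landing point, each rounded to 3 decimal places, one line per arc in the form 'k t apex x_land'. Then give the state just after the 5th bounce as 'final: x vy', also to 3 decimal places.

Arc 1: start y=17.640, vy=14.050 → t=3.812, apex=27.712, x_land=20.088, impact vy=-23.306
  bounce: vy ← 0.84·23.306 = 19.577
Arc 2: start y=0.000, vy=19.577 → t=3.995, apex=19.553, x_land=41.143, impact vy=-19.577
  bounce: vy ← 0.84·19.577 = 16.444
Arc 3: start y=0.000, vy=16.444 → t=3.356, apex=13.797, x_land=58.829, impact vy=-16.444
  bounce: vy ← 0.84·16.444 = 13.813
Arc 4: start y=0.000, vy=13.813 → t=2.819, apex=9.735, x_land=73.685, impact vy=-13.813
  bounce: vy ← 0.84·13.813 = 11.603
Arc 5: start y=0.000, vy=11.603 → t=2.368, apex=6.869, x_land=86.165, impact vy=-11.603
  bounce: vy ← 0.84·11.603 = 9.747

1 3.812 27.712 20.088
2 3.995 19.553 41.143
3 3.356 13.797 58.829
4 2.819 9.735 73.685
5 2.368 6.869 86.165
final: 86.165 9.747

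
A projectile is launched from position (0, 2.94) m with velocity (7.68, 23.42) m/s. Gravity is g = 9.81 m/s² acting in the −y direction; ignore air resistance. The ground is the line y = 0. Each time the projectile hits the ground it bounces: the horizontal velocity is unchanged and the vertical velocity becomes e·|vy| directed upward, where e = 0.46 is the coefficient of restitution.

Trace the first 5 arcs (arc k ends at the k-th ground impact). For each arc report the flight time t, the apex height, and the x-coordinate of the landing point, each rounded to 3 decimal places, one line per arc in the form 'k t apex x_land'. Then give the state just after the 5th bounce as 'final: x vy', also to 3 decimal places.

1 4.897 30.896 37.610
2 2.309 6.538 55.343
3 1.062 1.383 63.500
4 0.489 0.293 67.252
5 0.225 0.062 68.978
final: 68.978 0.507

Arc 1: start y=2.940, vy=23.420 → t=4.897, apex=30.896, x_land=37.610, impact vy=-24.621
  bounce: vy ← 0.46·24.621 = 11.326
Arc 2: start y=0.000, vy=11.326 → t=2.309, apex=6.538, x_land=55.343, impact vy=-11.326
  bounce: vy ← 0.46·11.326 = 5.210
Arc 3: start y=0.000, vy=5.210 → t=1.062, apex=1.383, x_land=63.500, impact vy=-5.210
  bounce: vy ← 0.46·5.210 = 2.396
Arc 4: start y=0.000, vy=2.396 → t=0.489, apex=0.293, x_land=67.252, impact vy=-2.396
  bounce: vy ← 0.46·2.396 = 1.102
Arc 5: start y=0.000, vy=1.102 → t=0.225, apex=0.062, x_land=68.978, impact vy=-1.102
  bounce: vy ← 0.46·1.102 = 0.507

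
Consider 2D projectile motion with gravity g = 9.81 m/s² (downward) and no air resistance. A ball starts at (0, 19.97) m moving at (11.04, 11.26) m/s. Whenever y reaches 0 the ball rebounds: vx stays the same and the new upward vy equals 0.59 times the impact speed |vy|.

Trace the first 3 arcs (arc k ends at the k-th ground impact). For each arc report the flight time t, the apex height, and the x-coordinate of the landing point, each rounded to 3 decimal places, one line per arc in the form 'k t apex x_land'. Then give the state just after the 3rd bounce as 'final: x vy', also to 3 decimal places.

1 3.469 26.432 38.300
2 2.739 9.201 68.541
3 1.616 3.203 86.383
final: 86.383 4.677

Arc 1: start y=19.970, vy=11.260 → t=3.469, apex=26.432, x_land=38.300, impact vy=-22.773
  bounce: vy ← 0.59·22.773 = 13.436
Arc 2: start y=0.000, vy=13.436 → t=2.739, apex=9.201, x_land=68.541, impact vy=-13.436
  bounce: vy ← 0.59·13.436 = 7.927
Arc 3: start y=0.000, vy=7.927 → t=1.616, apex=3.203, x_land=86.383, impact vy=-7.927
  bounce: vy ← 0.59·7.927 = 4.677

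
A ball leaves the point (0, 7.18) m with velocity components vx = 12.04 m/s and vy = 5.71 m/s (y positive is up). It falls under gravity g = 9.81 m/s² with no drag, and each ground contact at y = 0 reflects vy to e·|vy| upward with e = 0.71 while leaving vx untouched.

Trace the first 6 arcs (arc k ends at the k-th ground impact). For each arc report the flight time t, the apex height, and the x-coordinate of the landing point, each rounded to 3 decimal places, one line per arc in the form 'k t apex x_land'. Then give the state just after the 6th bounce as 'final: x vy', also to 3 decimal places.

Arc 1: start y=7.180, vy=5.710 → t=1.925, apex=8.842, x_land=23.173, impact vy=-13.171
  bounce: vy ← 0.71·13.171 = 9.351
Arc 2: start y=0.000, vy=9.351 → t=1.907, apex=4.457, x_land=46.127, impact vy=-9.351
  bounce: vy ← 0.71·9.351 = 6.640
Arc 3: start y=0.000, vy=6.640 → t=1.354, apex=2.247, x_land=62.425, impact vy=-6.640
  bounce: vy ← 0.71·6.640 = 4.714
Arc 4: start y=0.000, vy=4.714 → t=0.961, apex=1.133, x_land=73.996, impact vy=-4.714
  bounce: vy ← 0.71·4.714 = 3.347
Arc 5: start y=0.000, vy=3.347 → t=0.682, apex=0.571, x_land=82.212, impact vy=-3.347
  bounce: vy ← 0.71·3.347 = 2.376
Arc 6: start y=0.000, vy=2.376 → t=0.484, apex=0.288, x_land=88.045, impact vy=-2.376
  bounce: vy ← 0.71·2.376 = 1.687

1 1.925 8.842 23.173
2 1.907 4.457 46.127
3 1.354 2.247 62.425
4 0.961 1.133 73.996
5 0.682 0.571 82.212
6 0.484 0.288 88.045
final: 88.045 1.687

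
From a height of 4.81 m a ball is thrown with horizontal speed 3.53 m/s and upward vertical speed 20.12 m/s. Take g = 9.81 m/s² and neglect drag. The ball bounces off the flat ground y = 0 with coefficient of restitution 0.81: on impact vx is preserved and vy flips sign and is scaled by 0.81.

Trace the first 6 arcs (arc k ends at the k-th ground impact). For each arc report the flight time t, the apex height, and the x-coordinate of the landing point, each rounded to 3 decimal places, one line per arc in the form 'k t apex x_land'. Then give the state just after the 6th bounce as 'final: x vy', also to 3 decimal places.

Arc 1: start y=4.810, vy=20.120 → t=4.328, apex=25.443, x_land=15.280, impact vy=-22.342
  bounce: vy ← 0.81·22.342 = 18.097
Arc 2: start y=0.000, vy=18.097 → t=3.690, apex=16.693, x_land=28.304, impact vy=-18.097
  bounce: vy ← 0.81·18.097 = 14.659
Arc 3: start y=0.000, vy=14.659 → t=2.989, apex=10.952, x_land=38.853, impact vy=-14.659
  bounce: vy ← 0.81·14.659 = 11.874
Arc 4: start y=0.000, vy=11.874 → t=2.421, apex=7.186, x_land=47.399, impact vy=-11.874
  bounce: vy ← 0.81·11.874 = 9.618
Arc 5: start y=0.000, vy=9.618 → t=1.961, apex=4.715, x_land=54.320, impact vy=-9.618
  bounce: vy ← 0.81·9.618 = 7.790
Arc 6: start y=0.000, vy=7.790 → t=1.588, apex=3.093, x_land=59.927, impact vy=-7.790
  bounce: vy ← 0.81·7.790 = 6.310

1 4.328 25.443 15.280
2 3.690 16.693 28.304
3 2.989 10.952 38.853
4 2.421 7.186 47.399
5 1.961 4.715 54.320
6 1.588 3.093 59.927
final: 59.927 6.310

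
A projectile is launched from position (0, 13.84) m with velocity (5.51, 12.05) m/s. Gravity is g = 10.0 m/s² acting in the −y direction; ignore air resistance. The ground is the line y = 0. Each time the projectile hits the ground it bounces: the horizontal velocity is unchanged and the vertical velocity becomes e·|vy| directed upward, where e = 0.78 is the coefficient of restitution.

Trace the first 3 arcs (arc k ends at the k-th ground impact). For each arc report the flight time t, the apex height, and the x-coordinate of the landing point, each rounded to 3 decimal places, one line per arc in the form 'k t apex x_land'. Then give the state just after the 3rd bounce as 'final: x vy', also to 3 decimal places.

Arc 1: start y=13.840, vy=12.050 → t=3.259, apex=21.100, x_land=17.959, impact vy=-20.543
  bounce: vy ← 0.78·20.543 = 16.023
Arc 2: start y=0.000, vy=16.023 → t=3.205, apex=12.837, x_land=35.616, impact vy=-16.023
  bounce: vy ← 0.78·16.023 = 12.498
Arc 3: start y=0.000, vy=12.498 → t=2.500, apex=7.810, x_land=49.389, impact vy=-12.498
  bounce: vy ← 0.78·12.498 = 9.749

1 3.259 21.100 17.959
2 3.205 12.837 35.616
3 2.500 7.810 49.389
final: 49.389 9.749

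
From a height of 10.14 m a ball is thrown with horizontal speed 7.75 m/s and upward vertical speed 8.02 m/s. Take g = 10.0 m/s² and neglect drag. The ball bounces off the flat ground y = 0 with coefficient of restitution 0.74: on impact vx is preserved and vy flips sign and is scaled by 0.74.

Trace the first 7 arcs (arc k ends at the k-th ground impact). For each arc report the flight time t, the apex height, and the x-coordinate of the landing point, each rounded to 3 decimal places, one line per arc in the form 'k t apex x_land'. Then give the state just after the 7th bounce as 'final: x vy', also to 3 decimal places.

1 2.436 13.356 18.882
2 2.419 7.314 37.628
3 1.790 4.005 51.501
4 1.325 2.193 61.766
5 0.980 1.201 69.363
6 0.725 0.658 74.984
7 0.537 0.360 79.144
final: 79.144 1.986

Arc 1: start y=10.140, vy=8.020 → t=2.436, apex=13.356, x_land=18.882, impact vy=-16.344
  bounce: vy ← 0.74·16.344 = 12.094
Arc 2: start y=0.000, vy=12.094 → t=2.419, apex=7.314, x_land=37.628, impact vy=-12.094
  bounce: vy ← 0.74·12.094 = 8.950
Arc 3: start y=0.000, vy=8.950 → t=1.790, apex=4.005, x_land=51.501, impact vy=-8.950
  bounce: vy ← 0.74·8.950 = 6.623
Arc 4: start y=0.000, vy=6.623 → t=1.325, apex=2.193, x_land=61.766, impact vy=-6.623
  bounce: vy ← 0.74·6.623 = 4.901
Arc 5: start y=0.000, vy=4.901 → t=0.980, apex=1.201, x_land=69.363, impact vy=-4.901
  bounce: vy ← 0.74·4.901 = 3.627
Arc 6: start y=0.000, vy=3.627 → t=0.725, apex=0.658, x_land=74.984, impact vy=-3.627
  bounce: vy ← 0.74·3.627 = 2.684
Arc 7: start y=0.000, vy=2.684 → t=0.537, apex=0.360, x_land=79.144, impact vy=-2.684
  bounce: vy ← 0.74·2.684 = 1.986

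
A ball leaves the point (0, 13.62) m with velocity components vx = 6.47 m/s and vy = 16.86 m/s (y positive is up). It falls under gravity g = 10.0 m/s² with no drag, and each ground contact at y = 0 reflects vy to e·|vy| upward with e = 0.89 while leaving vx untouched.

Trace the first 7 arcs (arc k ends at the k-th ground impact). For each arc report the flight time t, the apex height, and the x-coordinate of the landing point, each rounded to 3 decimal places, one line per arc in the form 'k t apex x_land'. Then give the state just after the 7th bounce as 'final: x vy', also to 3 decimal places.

Arc 1: start y=13.620, vy=16.860 → t=4.045, apex=27.833, x_land=26.174, impact vy=-23.594
  bounce: vy ← 0.89·23.594 = 20.998
Arc 2: start y=0.000, vy=20.998 → t=4.200, apex=22.047, x_land=53.345, impact vy=-20.998
  bounce: vy ← 0.89·20.998 = 18.689
Arc 3: start y=0.000, vy=18.689 → t=3.738, apex=17.463, x_land=77.528, impact vy=-18.689
  bounce: vy ← 0.89·18.689 = 16.633
Arc 4: start y=0.000, vy=16.633 → t=3.327, apex=13.832, x_land=99.051, impact vy=-16.633
  bounce: vy ← 0.89·16.633 = 14.803
Arc 5: start y=0.000, vy=14.803 → t=2.961, apex=10.957, x_land=118.206, impact vy=-14.803
  bounce: vy ← 0.89·14.803 = 13.175
Arc 6: start y=0.000, vy=13.175 → t=2.635, apex=8.679, x_land=135.255, impact vy=-13.175
  bounce: vy ← 0.89·13.175 = 11.726
Arc 7: start y=0.000, vy=11.726 → t=2.345, apex=6.874, x_land=150.428, impact vy=-11.726
  bounce: vy ← 0.89·11.726 = 10.436

1 4.045 27.833 26.174
2 4.200 22.047 53.345
3 3.738 17.463 77.528
4 3.327 13.832 99.051
5 2.961 10.957 118.206
6 2.635 8.679 135.255
7 2.345 6.874 150.428
final: 150.428 10.436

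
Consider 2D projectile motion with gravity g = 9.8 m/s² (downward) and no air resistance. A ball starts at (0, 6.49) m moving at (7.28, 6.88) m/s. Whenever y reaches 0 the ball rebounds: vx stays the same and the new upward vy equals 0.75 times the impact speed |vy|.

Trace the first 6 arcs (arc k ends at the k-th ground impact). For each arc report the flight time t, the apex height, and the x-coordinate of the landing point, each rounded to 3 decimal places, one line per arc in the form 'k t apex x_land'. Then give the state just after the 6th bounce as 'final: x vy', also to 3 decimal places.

Arc 1: start y=6.490, vy=6.880 → t=2.050, apex=8.905, x_land=14.925, impact vy=-13.211
  bounce: vy ← 0.75·13.211 = 9.908
Arc 2: start y=0.000, vy=9.908 → t=2.022, apex=5.009, x_land=29.646, impact vy=-9.908
  bounce: vy ← 0.75·9.908 = 7.431
Arc 3: start y=0.000, vy=7.431 → t=1.517, apex=2.818, x_land=40.687, impact vy=-7.431
  bounce: vy ← 0.75·7.431 = 5.574
Arc 4: start y=0.000, vy=5.574 → t=1.137, apex=1.585, x_land=48.968, impact vy=-5.574
  bounce: vy ← 0.75·5.574 = 4.180
Arc 5: start y=0.000, vy=4.180 → t=0.853, apex=0.892, x_land=55.178, impact vy=-4.180
  bounce: vy ← 0.75·4.180 = 3.135
Arc 6: start y=0.000, vy=3.135 → t=0.640, apex=0.501, x_land=59.836, impact vy=-3.135
  bounce: vy ← 0.75·3.135 = 2.351

1 2.050 8.905 14.925
2 2.022 5.009 29.646
3 1.517 2.818 40.687
4 1.137 1.585 48.968
5 0.853 0.892 55.178
6 0.640 0.501 59.836
final: 59.836 2.351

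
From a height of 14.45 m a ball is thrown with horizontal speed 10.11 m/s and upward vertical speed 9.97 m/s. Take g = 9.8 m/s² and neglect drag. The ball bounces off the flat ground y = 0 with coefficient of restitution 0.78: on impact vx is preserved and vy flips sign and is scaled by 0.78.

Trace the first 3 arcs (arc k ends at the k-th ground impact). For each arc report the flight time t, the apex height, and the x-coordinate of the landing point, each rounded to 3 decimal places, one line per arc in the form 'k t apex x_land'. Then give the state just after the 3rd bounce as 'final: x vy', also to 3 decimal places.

1 3.013 19.521 30.465
2 3.114 11.877 61.945
3 2.429 7.226 86.499
final: 86.499 9.283

Arc 1: start y=14.450, vy=9.970 → t=3.013, apex=19.521, x_land=30.465, impact vy=-19.561
  bounce: vy ← 0.78·19.561 = 15.257
Arc 2: start y=0.000, vy=15.257 → t=3.114, apex=11.877, x_land=61.945, impact vy=-15.257
  bounce: vy ← 0.78·15.257 = 11.901
Arc 3: start y=0.000, vy=11.901 → t=2.429, apex=7.226, x_land=86.499, impact vy=-11.901
  bounce: vy ← 0.78·11.901 = 9.283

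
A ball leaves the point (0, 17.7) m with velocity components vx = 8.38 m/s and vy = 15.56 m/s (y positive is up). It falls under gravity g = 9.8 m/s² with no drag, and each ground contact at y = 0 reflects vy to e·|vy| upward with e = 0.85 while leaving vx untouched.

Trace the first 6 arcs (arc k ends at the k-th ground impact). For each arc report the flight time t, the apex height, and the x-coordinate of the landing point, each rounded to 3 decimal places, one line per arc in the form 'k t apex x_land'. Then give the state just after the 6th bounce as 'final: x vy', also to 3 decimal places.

Arc 1: start y=17.700, vy=15.560 → t=4.064, apex=30.053, x_land=34.059, impact vy=-24.270
  bounce: vy ← 0.85·24.270 = 20.630
Arc 2: start y=0.000, vy=20.630 → t=4.210, apex=21.713, x_land=69.339, impact vy=-20.630
  bounce: vy ← 0.85·20.630 = 17.535
Arc 3: start y=0.000, vy=17.535 → t=3.579, apex=15.688, x_land=99.328, impact vy=-17.535
  bounce: vy ← 0.85·17.535 = 14.905
Arc 4: start y=0.000, vy=14.905 → t=3.042, apex=11.334, x_land=124.818, impact vy=-14.905
  bounce: vy ← 0.85·14.905 = 12.669
Arc 5: start y=0.000, vy=12.669 → t=2.586, apex=8.189, x_land=146.485, impact vy=-12.669
  bounce: vy ← 0.85·12.669 = 10.769
Arc 6: start y=0.000, vy=10.769 → t=2.198, apex=5.917, x_land=164.902, impact vy=-10.769
  bounce: vy ← 0.85·10.769 = 9.153

1 4.064 30.053 34.059
2 4.210 21.713 69.339
3 3.579 15.688 99.328
4 3.042 11.334 124.818
5 2.586 8.189 146.485
6 2.198 5.917 164.902
final: 164.902 9.153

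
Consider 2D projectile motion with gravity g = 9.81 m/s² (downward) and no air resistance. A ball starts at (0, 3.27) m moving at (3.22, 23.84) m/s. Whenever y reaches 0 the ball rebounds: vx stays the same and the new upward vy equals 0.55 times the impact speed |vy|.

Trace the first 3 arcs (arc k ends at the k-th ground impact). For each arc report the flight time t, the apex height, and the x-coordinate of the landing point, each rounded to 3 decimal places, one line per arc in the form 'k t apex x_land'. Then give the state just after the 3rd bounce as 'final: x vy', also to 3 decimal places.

Arc 1: start y=3.270, vy=23.840 → t=4.994, apex=32.238, x_land=16.080, impact vy=-25.150
  bounce: vy ← 0.55·25.150 = 13.832
Arc 2: start y=0.000, vy=13.832 → t=2.820, apex=9.752, x_land=25.161, impact vy=-13.832
  bounce: vy ← 0.55·13.832 = 7.608
Arc 3: start y=0.000, vy=7.608 → t=1.551, apex=2.950, x_land=30.155, impact vy=-7.608
  bounce: vy ← 0.55·7.608 = 4.184

1 4.994 32.238 16.080
2 2.820 9.752 25.161
3 1.551 2.950 30.155
final: 30.155 4.184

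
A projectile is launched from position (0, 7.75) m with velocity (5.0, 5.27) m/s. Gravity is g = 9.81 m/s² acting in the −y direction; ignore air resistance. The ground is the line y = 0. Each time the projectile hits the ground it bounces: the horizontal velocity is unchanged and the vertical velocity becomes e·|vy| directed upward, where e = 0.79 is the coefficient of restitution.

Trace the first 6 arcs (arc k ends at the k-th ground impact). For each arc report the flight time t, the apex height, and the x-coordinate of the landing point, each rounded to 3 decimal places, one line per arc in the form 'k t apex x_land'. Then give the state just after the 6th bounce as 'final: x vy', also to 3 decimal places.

Arc 1: start y=7.750, vy=5.270 → t=1.904, apex=9.166, x_land=9.521, impact vy=-13.410
  bounce: vy ← 0.79·13.410 = 10.594
Arc 2: start y=0.000, vy=10.594 → t=2.160, apex=5.720, x_land=20.320, impact vy=-10.594
  bounce: vy ← 0.79·10.594 = 8.369
Arc 3: start y=0.000, vy=8.369 → t=1.706, apex=3.570, x_land=28.851, impact vy=-8.369
  bounce: vy ← 0.79·8.369 = 6.612
Arc 4: start y=0.000, vy=6.612 → t=1.348, apex=2.228, x_land=35.591, impact vy=-6.612
  bounce: vy ← 0.79·6.612 = 5.223
Arc 5: start y=0.000, vy=5.223 → t=1.065, apex=1.391, x_land=40.915, impact vy=-5.223
  bounce: vy ← 0.79·5.223 = 4.126
Arc 6: start y=0.000, vy=4.126 → t=0.841, apex=0.868, x_land=45.122, impact vy=-4.126
  bounce: vy ← 0.79·4.126 = 3.260

1 1.904 9.166 9.521
2 2.160 5.720 20.320
3 1.706 3.570 28.851
4 1.348 2.228 35.591
5 1.065 1.391 40.915
6 0.841 0.868 45.122
final: 45.122 3.260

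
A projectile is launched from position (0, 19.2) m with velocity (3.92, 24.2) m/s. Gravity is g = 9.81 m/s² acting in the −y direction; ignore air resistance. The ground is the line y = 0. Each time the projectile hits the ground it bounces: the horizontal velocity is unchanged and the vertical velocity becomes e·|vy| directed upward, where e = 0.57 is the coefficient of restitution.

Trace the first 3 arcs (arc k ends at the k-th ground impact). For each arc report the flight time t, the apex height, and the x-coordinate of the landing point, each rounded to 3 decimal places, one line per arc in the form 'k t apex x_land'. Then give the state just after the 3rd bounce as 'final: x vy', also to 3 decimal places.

1 5.629 49.049 22.066
2 3.605 15.936 36.198
3 2.055 5.178 44.253
final: 44.253 5.745

Arc 1: start y=19.200, vy=24.200 → t=5.629, apex=49.049, x_land=22.066, impact vy=-31.022
  bounce: vy ← 0.57·31.022 = 17.682
Arc 2: start y=0.000, vy=17.682 → t=3.605, apex=15.936, x_land=36.198, impact vy=-17.682
  bounce: vy ← 0.57·17.682 = 10.079
Arc 3: start y=0.000, vy=10.079 → t=2.055, apex=5.178, x_land=44.253, impact vy=-10.079
  bounce: vy ← 0.57·10.079 = 5.745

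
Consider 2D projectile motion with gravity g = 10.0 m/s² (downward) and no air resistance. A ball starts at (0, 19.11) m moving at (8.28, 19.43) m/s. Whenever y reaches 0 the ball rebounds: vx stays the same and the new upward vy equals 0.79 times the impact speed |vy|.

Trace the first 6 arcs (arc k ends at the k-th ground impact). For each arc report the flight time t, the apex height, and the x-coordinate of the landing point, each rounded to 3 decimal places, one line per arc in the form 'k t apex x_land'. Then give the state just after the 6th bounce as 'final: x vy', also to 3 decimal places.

Arc 1: start y=19.110, vy=19.430 → t=4.699, apex=37.986, x_land=38.910, impact vy=-27.563
  bounce: vy ← 0.79·27.563 = 21.775
Arc 2: start y=0.000, vy=21.775 → t=4.355, apex=23.707, x_land=74.969, impact vy=-21.775
  bounce: vy ← 0.79·21.775 = 17.202
Arc 3: start y=0.000, vy=17.202 → t=3.440, apex=14.796, x_land=103.456, impact vy=-17.202
  bounce: vy ← 0.79·17.202 = 13.590
Arc 4: start y=0.000, vy=13.590 → t=2.718, apex=9.234, x_land=125.961, impact vy=-13.590
  bounce: vy ← 0.79·13.590 = 10.736
Arc 5: start y=0.000, vy=10.736 → t=2.147, apex=5.763, x_land=143.739, impact vy=-10.736
  bounce: vy ← 0.79·10.736 = 8.481
Arc 6: start y=0.000, vy=8.481 → t=1.696, apex=3.597, x_land=157.784, impact vy=-8.481
  bounce: vy ← 0.79·8.481 = 6.700

1 4.699 37.986 38.910
2 4.355 23.707 74.969
3 3.440 14.796 103.456
4 2.718 9.234 125.961
5 2.147 5.763 143.739
6 1.696 3.597 157.784
final: 157.784 6.700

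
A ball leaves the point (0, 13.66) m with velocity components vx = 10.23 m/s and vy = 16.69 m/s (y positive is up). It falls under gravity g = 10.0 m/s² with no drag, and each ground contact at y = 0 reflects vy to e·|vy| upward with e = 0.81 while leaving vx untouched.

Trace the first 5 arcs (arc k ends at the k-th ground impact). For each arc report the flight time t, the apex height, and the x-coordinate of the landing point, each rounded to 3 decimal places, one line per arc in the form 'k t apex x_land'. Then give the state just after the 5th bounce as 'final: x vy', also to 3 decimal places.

Arc 1: start y=13.660, vy=16.690 → t=4.018, apex=27.588, x_land=41.104, impact vy=-23.489
  bounce: vy ← 0.81·23.489 = 19.026
Arc 2: start y=0.000, vy=19.026 → t=3.805, apex=18.100, x_land=80.032, impact vy=-19.026
  bounce: vy ← 0.81·19.026 = 15.411
Arc 3: start y=0.000, vy=15.411 → t=3.082, apex=11.876, x_land=111.564, impact vy=-15.411
  bounce: vy ← 0.81·15.411 = 12.483
Arc 4: start y=0.000, vy=12.483 → t=2.497, apex=7.792, x_land=137.104, impact vy=-12.483
  bounce: vy ← 0.81·12.483 = 10.111
Arc 5: start y=0.000, vy=10.111 → t=2.022, apex=5.112, x_land=157.792, impact vy=-10.111
  bounce: vy ← 0.81·10.111 = 8.190

1 4.018 27.588 41.104
2 3.805 18.100 80.032
3 3.082 11.876 111.564
4 2.497 7.792 137.104
5 2.022 5.112 157.792
final: 157.792 8.190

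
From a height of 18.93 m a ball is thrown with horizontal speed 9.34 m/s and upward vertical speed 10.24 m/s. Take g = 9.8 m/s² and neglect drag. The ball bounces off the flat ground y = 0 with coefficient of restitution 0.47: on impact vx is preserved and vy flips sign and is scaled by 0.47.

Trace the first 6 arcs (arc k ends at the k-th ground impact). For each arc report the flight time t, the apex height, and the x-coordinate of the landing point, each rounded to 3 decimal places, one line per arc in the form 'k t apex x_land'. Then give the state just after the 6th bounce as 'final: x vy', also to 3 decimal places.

1 3.271 24.280 30.550
2 2.092 5.363 50.094
3 0.983 1.185 59.279
4 0.462 0.262 63.596
5 0.217 0.058 65.625
6 0.102 0.013 66.579
final: 66.579 0.235

Arc 1: start y=18.930, vy=10.240 → t=3.271, apex=24.280, x_land=30.550, impact vy=-21.815
  bounce: vy ← 0.47·21.815 = 10.253
Arc 2: start y=0.000, vy=10.253 → t=2.092, apex=5.363, x_land=50.094, impact vy=-10.253
  bounce: vy ← 0.47·10.253 = 4.819
Arc 3: start y=0.000, vy=4.819 → t=0.983, apex=1.185, x_land=59.279, impact vy=-4.819
  bounce: vy ← 0.47·4.819 = 2.265
Arc 4: start y=0.000, vy=2.265 → t=0.462, apex=0.262, x_land=63.596, impact vy=-2.265
  bounce: vy ← 0.47·2.265 = 1.064
Arc 5: start y=0.000, vy=1.064 → t=0.217, apex=0.058, x_land=65.625, impact vy=-1.064
  bounce: vy ← 0.47·1.064 = 0.500
Arc 6: start y=0.000, vy=0.500 → t=0.102, apex=0.013, x_land=66.579, impact vy=-0.500
  bounce: vy ← 0.47·0.500 = 0.235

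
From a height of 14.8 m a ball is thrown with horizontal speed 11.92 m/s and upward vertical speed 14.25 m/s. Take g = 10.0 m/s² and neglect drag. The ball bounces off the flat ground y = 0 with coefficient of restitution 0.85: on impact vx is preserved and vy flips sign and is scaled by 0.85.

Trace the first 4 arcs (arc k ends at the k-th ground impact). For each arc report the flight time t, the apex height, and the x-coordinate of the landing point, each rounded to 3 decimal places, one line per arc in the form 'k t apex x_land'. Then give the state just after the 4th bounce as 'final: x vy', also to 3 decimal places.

Arc 1: start y=14.800, vy=14.250 → t=3.659, apex=24.953, x_land=43.615, impact vy=-22.340
  bounce: vy ← 0.85·22.340 = 18.989
Arc 2: start y=0.000, vy=18.989 → t=3.798, apex=18.029, x_land=88.884, impact vy=-18.989
  bounce: vy ← 0.85·18.989 = 16.140
Arc 3: start y=0.000, vy=16.140 → t=3.228, apex=13.026, x_land=127.363, impact vy=-16.140
  bounce: vy ← 0.85·16.140 = 13.719
Arc 4: start y=0.000, vy=13.719 → t=2.744, apex=9.411, x_land=160.070, impact vy=-13.719
  bounce: vy ← 0.85·13.719 = 11.661

1 3.659 24.953 43.615
2 3.798 18.029 88.884
3 3.228 13.026 127.363
4 2.744 9.411 160.070
final: 160.070 11.661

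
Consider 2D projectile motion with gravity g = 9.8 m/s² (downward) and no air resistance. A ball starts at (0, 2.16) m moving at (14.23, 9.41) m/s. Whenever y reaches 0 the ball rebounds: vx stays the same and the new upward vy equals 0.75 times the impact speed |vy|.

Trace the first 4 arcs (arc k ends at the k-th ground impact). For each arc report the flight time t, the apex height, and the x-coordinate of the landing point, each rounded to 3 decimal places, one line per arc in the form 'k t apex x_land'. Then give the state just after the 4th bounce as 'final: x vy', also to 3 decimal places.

1 2.128 6.678 30.276
2 1.751 3.756 55.194
3 1.313 2.113 73.882
4 0.985 1.188 87.899
final: 87.899 3.620

Arc 1: start y=2.160, vy=9.410 → t=2.128, apex=6.678, x_land=30.276, impact vy=-11.440
  bounce: vy ← 0.75·11.440 = 8.580
Arc 2: start y=0.000, vy=8.580 → t=1.751, apex=3.756, x_land=55.194, impact vy=-8.580
  bounce: vy ← 0.75·8.580 = 6.435
Arc 3: start y=0.000, vy=6.435 → t=1.313, apex=2.113, x_land=73.882, impact vy=-6.435
  bounce: vy ← 0.75·6.435 = 4.826
Arc 4: start y=0.000, vy=4.826 → t=0.985, apex=1.188, x_land=87.899, impact vy=-4.826
  bounce: vy ← 0.75·4.826 = 3.620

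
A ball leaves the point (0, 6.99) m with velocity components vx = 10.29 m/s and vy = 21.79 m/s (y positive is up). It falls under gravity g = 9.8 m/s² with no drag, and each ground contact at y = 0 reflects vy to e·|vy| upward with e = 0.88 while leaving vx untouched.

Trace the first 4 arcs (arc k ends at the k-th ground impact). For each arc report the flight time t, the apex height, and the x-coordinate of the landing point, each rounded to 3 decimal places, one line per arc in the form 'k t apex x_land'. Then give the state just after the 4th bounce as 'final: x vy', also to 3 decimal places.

1 4.747 31.215 48.851
2 4.442 24.173 94.561
3 3.909 18.719 134.785
4 3.440 14.496 170.183
final: 170.183 14.833

Arc 1: start y=6.990, vy=21.790 → t=4.747, apex=31.215, x_land=48.851, impact vy=-24.735
  bounce: vy ← 0.88·24.735 = 21.767
Arc 2: start y=0.000, vy=21.767 → t=4.442, apex=24.173, x_land=94.561, impact vy=-21.767
  bounce: vy ← 0.88·21.767 = 19.155
Arc 3: start y=0.000, vy=19.155 → t=3.909, apex=18.719, x_land=134.785, impact vy=-19.155
  bounce: vy ← 0.88·19.155 = 16.856
Arc 4: start y=0.000, vy=16.856 → t=3.440, apex=14.496, x_land=170.183, impact vy=-16.856
  bounce: vy ← 0.88·16.856 = 14.833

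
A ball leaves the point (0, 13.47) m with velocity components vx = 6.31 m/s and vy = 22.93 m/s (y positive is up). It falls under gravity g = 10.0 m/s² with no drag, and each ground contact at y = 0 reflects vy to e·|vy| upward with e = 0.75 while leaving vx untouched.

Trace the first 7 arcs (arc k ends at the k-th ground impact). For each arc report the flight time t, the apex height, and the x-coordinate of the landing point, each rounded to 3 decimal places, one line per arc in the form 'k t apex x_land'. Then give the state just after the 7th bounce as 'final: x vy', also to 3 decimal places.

Arc 1: start y=13.470, vy=22.930 → t=5.113, apex=39.759, x_land=32.262, impact vy=-28.199
  bounce: vy ← 0.75·28.199 = 21.149
Arc 2: start y=0.000, vy=21.149 → t=4.230, apex=22.365, x_land=58.953, impact vy=-21.149
  bounce: vy ← 0.75·21.149 = 15.862
Arc 3: start y=0.000, vy=15.862 → t=3.172, apex=12.580, x_land=78.971, impact vy=-15.862
  bounce: vy ← 0.75·15.862 = 11.896
Arc 4: start y=0.000, vy=11.896 → t=2.379, apex=7.076, x_land=93.984, impact vy=-11.896
  bounce: vy ← 0.75·11.896 = 8.922
Arc 5: start y=0.000, vy=8.922 → t=1.784, apex=3.980, x_land=105.244, impact vy=-8.922
  bounce: vy ← 0.75·8.922 = 6.692
Arc 6: start y=0.000, vy=6.692 → t=1.338, apex=2.239, x_land=113.689, impact vy=-6.692
  bounce: vy ← 0.75·6.692 = 5.019
Arc 7: start y=0.000, vy=5.019 → t=1.004, apex=1.259, x_land=120.023, impact vy=-5.019
  bounce: vy ← 0.75·5.019 = 3.764

1 5.113 39.759 32.262
2 4.230 22.365 58.953
3 3.172 12.580 78.971
4 2.379 7.076 93.984
5 1.784 3.980 105.244
6 1.338 2.239 113.689
7 1.004 1.259 120.023
final: 120.023 3.764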